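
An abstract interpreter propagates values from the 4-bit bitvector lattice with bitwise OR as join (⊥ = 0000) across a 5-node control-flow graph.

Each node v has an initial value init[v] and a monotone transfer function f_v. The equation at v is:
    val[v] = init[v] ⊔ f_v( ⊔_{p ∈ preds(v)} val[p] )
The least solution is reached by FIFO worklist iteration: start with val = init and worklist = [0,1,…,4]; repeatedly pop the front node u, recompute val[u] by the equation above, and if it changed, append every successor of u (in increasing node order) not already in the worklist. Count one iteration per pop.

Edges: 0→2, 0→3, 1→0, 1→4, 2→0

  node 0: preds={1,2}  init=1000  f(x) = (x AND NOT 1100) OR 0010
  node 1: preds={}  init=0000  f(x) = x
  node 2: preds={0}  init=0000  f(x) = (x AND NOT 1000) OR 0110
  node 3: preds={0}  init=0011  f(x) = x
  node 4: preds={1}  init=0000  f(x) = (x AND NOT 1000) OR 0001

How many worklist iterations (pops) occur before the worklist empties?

Worklist (6 pops):
  #1 pop 0: in=0000 → 1010 (was 1000); enqueue []
  #2 pop 1: in=0000 → 0000 (no change)
  #3 pop 2: in=1010 → 0110 (was 0000); enqueue [0]
  #4 pop 3: in=1010 → 1011 (was 0011); enqueue []
  #5 pop 4: in=0000 → 0001 (was 0000); enqueue []
  #6 pop 0: in=0110 → 1010 (no change)

Fixpoint:
  val[0] = 1010
  val[1] = 0000
  val[2] = 0110
  val[3] = 1011
  val[4] = 0001

6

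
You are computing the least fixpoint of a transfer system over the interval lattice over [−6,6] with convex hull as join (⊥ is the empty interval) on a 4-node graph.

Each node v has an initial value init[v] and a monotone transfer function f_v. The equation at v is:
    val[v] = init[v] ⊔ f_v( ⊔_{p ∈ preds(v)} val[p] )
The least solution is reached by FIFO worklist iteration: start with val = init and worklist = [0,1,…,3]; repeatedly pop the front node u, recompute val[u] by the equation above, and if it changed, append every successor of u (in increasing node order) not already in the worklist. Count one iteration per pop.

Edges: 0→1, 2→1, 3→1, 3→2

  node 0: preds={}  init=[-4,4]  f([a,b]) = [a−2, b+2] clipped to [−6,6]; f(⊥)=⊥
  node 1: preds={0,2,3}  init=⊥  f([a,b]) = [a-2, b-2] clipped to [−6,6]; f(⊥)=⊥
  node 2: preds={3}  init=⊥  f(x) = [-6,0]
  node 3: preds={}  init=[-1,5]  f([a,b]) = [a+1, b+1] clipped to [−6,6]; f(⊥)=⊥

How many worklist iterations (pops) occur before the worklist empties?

5

Trace (5 dequeues):
  [1] u=0 | in ⊥ | out [-4,4] | ==
  [2] u=1 | in [-4,5] | out [-6,3] | prev ⊥ | push {}
  [3] u=2 | in [-1,5] | out [-6,0] | prev ⊥ | push {1}
  [4] u=3 | in ⊥ | out [-1,5] | ==
  [5] u=1 | in [-6,5] | out [-6,3] | ==

Converged values:
  [0] [-4,4]
  [1] [-6,3]
  [2] [-6,0]
  [3] [-1,5]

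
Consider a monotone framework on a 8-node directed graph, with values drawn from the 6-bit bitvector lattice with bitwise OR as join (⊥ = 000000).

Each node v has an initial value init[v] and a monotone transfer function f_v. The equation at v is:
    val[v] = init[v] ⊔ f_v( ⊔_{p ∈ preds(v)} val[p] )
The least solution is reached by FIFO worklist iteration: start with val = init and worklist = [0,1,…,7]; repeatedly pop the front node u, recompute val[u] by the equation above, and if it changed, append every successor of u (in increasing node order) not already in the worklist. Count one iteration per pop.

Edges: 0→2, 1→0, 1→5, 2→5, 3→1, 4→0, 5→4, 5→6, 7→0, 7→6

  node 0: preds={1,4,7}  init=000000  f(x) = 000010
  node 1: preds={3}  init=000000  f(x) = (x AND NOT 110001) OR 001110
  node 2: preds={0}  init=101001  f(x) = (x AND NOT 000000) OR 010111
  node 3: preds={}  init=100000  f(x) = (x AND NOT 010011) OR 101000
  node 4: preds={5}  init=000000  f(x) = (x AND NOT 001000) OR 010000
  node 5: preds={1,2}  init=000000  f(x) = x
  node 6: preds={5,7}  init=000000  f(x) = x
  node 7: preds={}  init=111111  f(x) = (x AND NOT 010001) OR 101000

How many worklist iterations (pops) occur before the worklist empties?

Iteration log — 12 steps:
  step 1. node 0  ⊔preds=111111  new=000010  old=000000  +wl: 
  step 2. node 1  ⊔preds=100000  new=001110  old=000000  +wl: 0
  step 3. node 2  ⊔preds=000010  new=111111  old=101001  +wl: 
  step 4. node 3  ⊔preds=000000  new=101000  old=100000  +wl: 1
  step 5. node 4  ⊔preds=000000  new=010000  old=000000  +wl: 
  step 6. node 5  ⊔preds=111111  new=111111  old=000000  +wl: 4
  step 7. node 6  ⊔preds=111111  new=111111  old=000000  +wl: 
  step 8. node 7  ⊔preds=000000  new=111111  stable
  step 9. node 0  ⊔preds=111111  new=000010  stable
  step 10. node 1  ⊔preds=101000  new=001110  stable
  step 11. node 4  ⊔preds=111111  new=110111  old=010000  +wl: 0
  step 12. node 0  ⊔preds=111111  new=000010  stable

Least fixpoint reached:
  node 0: 000010
  node 1: 001110
  node 2: 111111
  node 3: 101000
  node 4: 110111
  node 5: 111111
  node 6: 111111
  node 7: 111111

12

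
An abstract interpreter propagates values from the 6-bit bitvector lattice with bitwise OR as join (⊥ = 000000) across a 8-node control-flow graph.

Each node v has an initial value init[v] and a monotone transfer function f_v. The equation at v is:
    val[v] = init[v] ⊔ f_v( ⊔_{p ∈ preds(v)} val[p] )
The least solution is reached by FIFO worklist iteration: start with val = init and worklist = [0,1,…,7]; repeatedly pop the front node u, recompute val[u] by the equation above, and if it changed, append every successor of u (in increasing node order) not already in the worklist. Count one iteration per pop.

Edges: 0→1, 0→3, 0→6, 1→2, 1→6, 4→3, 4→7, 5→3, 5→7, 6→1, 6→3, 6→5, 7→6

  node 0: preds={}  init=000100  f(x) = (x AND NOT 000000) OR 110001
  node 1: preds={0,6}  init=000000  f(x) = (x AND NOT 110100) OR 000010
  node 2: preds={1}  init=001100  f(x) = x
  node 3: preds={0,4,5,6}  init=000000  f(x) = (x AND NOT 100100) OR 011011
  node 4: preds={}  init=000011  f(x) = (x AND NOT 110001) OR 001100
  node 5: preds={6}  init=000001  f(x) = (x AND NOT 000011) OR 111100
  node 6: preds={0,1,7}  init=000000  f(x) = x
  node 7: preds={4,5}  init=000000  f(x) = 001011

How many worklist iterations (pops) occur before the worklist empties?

Worklist (17 pops):
  #1 pop 0: in=000000 → 110101 (was 000100); enqueue []
  #2 pop 1: in=110101 → 000011 (was 000000); enqueue []
  #3 pop 2: in=000011 → 001111 (was 001100); enqueue []
  #4 pop 3: in=110111 → 011011 (was 000000); enqueue []
  #5 pop 4: in=000000 → 001111 (was 000011); enqueue [3]
  #6 pop 5: in=000000 → 111101 (was 000001); enqueue []
  #7 pop 6: in=110111 → 110111 (was 000000); enqueue [1,5]
  #8 pop 7: in=111111 → 001011 (was 000000); enqueue [6]
  #9 pop 3: in=111111 → 011011 (no change)
  #10 pop 1: in=110111 → 000011 (no change)
  #11 pop 5: in=110111 → 111101 (no change)
  #12 pop 6: in=111111 → 111111 (was 110111); enqueue [1,3,5]
  #13 pop 1: in=111111 → 001011 (was 000011); enqueue [2,6]
  #14 pop 3: in=111111 → 011011 (no change)
  #15 pop 5: in=111111 → 111101 (no change)
  #16 pop 2: in=001011 → 001111 (no change)
  #17 pop 6: in=111111 → 111111 (no change)

Fixpoint:
  val[0] = 110101
  val[1] = 001011
  val[2] = 001111
  val[3] = 011011
  val[4] = 001111
  val[5] = 111101
  val[6] = 111111
  val[7] = 001011

17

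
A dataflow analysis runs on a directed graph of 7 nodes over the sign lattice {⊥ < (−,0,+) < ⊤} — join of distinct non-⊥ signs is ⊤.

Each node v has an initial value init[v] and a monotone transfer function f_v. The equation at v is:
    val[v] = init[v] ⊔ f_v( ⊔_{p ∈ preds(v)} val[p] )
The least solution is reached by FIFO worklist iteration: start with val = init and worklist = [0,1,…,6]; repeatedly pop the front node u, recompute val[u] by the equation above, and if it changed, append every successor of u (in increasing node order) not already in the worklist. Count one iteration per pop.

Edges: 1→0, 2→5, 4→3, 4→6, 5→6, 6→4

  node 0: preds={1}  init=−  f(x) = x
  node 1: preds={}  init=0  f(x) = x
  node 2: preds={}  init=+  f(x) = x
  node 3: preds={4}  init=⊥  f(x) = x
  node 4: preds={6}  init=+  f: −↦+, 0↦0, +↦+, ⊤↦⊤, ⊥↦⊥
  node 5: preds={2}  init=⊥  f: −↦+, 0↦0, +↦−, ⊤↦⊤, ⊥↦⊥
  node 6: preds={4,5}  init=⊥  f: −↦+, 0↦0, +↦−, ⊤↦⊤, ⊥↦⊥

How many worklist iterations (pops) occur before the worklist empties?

10

Trace (10 dequeues):
  [1] u=0 | in 0 | out ⊤ | prev − | push {}
  [2] u=1 | in ⊥ | out 0 | ==
  [3] u=2 | in ⊥ | out + | ==
  [4] u=3 | in + | out + | prev ⊥ | push {}
  [5] u=4 | in ⊥ | out + | ==
  [6] u=5 | in + | out − | prev ⊥ | push {}
  [7] u=6 | in ⊤ | out ⊤ | prev ⊥ | push {4}
  [8] u=4 | in ⊤ | out ⊤ | prev + | push {3,6}
  [9] u=3 | in ⊤ | out ⊤ | prev + | push {}
  [10] u=6 | in ⊤ | out ⊤ | ==

Converged values:
  [0] ⊤
  [1] 0
  [2] +
  [3] ⊤
  [4] ⊤
  [5] −
  [6] ⊤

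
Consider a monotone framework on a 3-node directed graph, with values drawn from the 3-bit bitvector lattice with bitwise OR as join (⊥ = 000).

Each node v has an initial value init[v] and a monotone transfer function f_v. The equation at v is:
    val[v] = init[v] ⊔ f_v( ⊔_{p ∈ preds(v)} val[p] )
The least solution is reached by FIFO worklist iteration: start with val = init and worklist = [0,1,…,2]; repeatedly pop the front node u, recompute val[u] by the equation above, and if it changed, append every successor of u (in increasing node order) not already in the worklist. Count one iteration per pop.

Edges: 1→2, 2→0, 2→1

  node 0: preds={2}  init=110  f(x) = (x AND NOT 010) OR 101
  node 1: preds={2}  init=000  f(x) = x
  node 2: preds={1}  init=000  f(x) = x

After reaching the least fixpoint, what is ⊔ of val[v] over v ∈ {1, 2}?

000

Trace (3 dequeues):
  [1] u=0 | in 000 | out 111 | prev 110 | push {}
  [2] u=1 | in 000 | out 000 | ==
  [3] u=2 | in 000 | out 000 | ==

Converged values:
  [0] 111
  [1] 000
  [2] 000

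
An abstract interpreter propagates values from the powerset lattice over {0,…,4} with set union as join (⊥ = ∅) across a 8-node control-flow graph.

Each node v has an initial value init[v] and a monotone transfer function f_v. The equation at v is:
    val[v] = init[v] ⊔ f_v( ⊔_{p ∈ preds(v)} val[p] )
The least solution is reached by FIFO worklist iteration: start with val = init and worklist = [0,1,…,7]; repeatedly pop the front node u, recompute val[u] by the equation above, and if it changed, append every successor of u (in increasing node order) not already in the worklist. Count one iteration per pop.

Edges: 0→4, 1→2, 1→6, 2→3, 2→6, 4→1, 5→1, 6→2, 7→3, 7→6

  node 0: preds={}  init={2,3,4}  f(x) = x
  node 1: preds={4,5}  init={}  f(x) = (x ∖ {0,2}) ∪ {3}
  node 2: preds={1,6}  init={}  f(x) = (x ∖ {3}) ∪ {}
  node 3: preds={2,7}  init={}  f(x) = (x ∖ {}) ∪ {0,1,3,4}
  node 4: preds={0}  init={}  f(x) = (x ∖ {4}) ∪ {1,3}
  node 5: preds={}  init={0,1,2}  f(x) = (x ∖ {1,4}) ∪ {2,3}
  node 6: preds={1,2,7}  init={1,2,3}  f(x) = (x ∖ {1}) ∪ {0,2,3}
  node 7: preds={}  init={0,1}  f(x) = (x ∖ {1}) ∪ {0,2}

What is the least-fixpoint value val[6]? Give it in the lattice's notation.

{0,1,2,3}

Iteration log — 12 steps:
  step 1. node 0  ⊔preds={}  new={2,3,4}  stable
  step 2. node 1  ⊔preds={0,1,2}  new={1,3}  old={}  +wl: 
  step 3. node 2  ⊔preds={1,2,3}  new={1,2}  old={}  +wl: 
  step 4. node 3  ⊔preds={0,1,2}  new={0,1,2,3,4}  old={}  +wl: 
  step 5. node 4  ⊔preds={2,3,4}  new={1,2,3}  old={}  +wl: 1
  step 6. node 5  ⊔preds={}  new={0,1,2,3}  old={0,1,2}  +wl: 
  step 7. node 6  ⊔preds={0,1,2,3}  new={0,1,2,3}  old={1,2,3}  +wl: 2
  step 8. node 7  ⊔preds={}  new={0,1,2}  old={0,1}  +wl: 3,6
  step 9. node 1  ⊔preds={0,1,2,3}  new={1,3}  stable
  step 10. node 2  ⊔preds={0,1,2,3}  new={0,1,2}  old={1,2}  +wl: 
  step 11. node 3  ⊔preds={0,1,2}  new={0,1,2,3,4}  stable
  step 12. node 6  ⊔preds={0,1,2,3}  new={0,1,2,3}  stable

Least fixpoint reached:
  node 0: {2,3,4}
  node 1: {1,3}
  node 2: {0,1,2}
  node 3: {0,1,2,3,4}
  node 4: {1,2,3}
  node 5: {0,1,2,3}
  node 6: {0,1,2,3}
  node 7: {0,1,2}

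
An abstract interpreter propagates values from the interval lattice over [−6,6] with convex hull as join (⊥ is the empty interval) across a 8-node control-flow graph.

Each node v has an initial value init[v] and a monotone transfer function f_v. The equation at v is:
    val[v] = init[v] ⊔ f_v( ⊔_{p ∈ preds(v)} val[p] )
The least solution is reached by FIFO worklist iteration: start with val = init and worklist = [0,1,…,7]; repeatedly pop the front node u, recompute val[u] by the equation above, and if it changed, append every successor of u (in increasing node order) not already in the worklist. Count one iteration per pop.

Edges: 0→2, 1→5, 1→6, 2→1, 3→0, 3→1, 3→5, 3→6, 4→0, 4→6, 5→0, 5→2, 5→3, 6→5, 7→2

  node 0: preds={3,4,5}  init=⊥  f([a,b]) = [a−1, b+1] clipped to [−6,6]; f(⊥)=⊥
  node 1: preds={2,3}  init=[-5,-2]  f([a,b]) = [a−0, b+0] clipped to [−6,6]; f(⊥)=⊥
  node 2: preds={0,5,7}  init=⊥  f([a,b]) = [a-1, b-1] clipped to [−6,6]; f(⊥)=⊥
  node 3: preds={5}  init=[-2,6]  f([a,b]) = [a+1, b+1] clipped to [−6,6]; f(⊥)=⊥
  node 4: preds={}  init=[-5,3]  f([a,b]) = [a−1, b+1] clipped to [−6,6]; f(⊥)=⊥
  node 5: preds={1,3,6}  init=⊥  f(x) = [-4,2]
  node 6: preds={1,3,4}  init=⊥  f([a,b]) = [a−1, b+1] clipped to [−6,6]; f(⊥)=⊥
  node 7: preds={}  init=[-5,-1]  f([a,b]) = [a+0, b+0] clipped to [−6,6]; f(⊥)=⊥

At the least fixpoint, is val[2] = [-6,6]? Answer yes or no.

no

Worklist (16 pops):
  #1 pop 0: in=[-5,6] → [-6,6] (was ⊥); enqueue []
  #2 pop 1: in=[-2,6] → [-5,6] (was [-5,-2]); enqueue []
  #3 pop 2: in=[-6,6] → [-6,5] (was ⊥); enqueue [1]
  #4 pop 3: in=⊥ → [-2,6] (no change)
  #5 pop 4: in=⊥ → [-5,3] (no change)
  #6 pop 5: in=[-5,6] → [-4,2] (was ⊥); enqueue [0,2,3]
  #7 pop 6: in=[-5,6] → [-6,6] (was ⊥); enqueue [5]
  #8 pop 7: in=⊥ → [-5,-1] (no change)
  #9 pop 1: in=[-6,6] → [-6,6] (was [-5,6]); enqueue [6]
  #10 pop 0: in=[-5,6] → [-6,6] (no change)
  #11 pop 2: in=[-6,6] → [-6,5] (no change)
  #12 pop 3: in=[-4,2] → [-3,6] (was [-2,6]); enqueue [0,1]
  #13 pop 5: in=[-6,6] → [-4,2] (no change)
  #14 pop 6: in=[-6,6] → [-6,6] (no change)
  #15 pop 0: in=[-5,6] → [-6,6] (no change)
  #16 pop 1: in=[-6,6] → [-6,6] (no change)

Fixpoint:
  val[0] = [-6,6]
  val[1] = [-6,6]
  val[2] = [-6,5]
  val[3] = [-3,6]
  val[4] = [-5,3]
  val[5] = [-4,2]
  val[6] = [-6,6]
  val[7] = [-5,-1]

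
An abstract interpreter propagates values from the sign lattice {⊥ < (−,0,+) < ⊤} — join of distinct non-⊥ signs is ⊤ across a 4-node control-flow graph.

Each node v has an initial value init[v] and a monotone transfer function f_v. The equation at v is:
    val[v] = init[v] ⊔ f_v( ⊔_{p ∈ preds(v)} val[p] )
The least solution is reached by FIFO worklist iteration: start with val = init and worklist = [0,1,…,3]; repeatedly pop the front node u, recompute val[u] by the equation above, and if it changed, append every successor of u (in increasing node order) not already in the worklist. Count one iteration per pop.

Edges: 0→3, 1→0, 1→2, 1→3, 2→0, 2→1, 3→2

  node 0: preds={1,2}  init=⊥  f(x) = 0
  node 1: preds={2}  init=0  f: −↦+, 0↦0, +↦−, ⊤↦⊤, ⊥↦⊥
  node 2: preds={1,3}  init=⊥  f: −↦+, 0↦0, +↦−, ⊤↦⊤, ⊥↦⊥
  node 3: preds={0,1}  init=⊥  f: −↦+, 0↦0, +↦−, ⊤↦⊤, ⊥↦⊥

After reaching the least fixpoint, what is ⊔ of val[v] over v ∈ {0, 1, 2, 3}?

0

Iteration log — 7 steps:
  step 1. node 0  ⊔preds=0  new=0  old=⊥  +wl: 
  step 2. node 1  ⊔preds=⊥  new=0  stable
  step 3. node 2  ⊔preds=0  new=0  old=⊥  +wl: 0,1
  step 4. node 3  ⊔preds=0  new=0  old=⊥  +wl: 2
  step 5. node 0  ⊔preds=0  new=0  stable
  step 6. node 1  ⊔preds=0  new=0  stable
  step 7. node 2  ⊔preds=0  new=0  stable

Least fixpoint reached:
  node 0: 0
  node 1: 0
  node 2: 0
  node 3: 0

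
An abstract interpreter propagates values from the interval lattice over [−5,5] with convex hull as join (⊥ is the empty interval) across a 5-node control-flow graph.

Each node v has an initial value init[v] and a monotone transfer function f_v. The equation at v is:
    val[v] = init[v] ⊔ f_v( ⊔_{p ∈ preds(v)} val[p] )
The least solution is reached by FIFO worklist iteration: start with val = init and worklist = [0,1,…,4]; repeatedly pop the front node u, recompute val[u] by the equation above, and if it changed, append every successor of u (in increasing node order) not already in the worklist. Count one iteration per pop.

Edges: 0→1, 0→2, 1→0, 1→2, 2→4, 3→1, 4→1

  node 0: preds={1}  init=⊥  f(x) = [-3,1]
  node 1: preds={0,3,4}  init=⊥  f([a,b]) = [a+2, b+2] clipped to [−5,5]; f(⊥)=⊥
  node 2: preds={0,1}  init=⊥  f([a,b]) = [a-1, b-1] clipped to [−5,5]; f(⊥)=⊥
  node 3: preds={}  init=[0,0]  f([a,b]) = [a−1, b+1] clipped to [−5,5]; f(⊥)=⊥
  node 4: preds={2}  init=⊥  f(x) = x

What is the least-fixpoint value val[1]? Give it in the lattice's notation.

Trace (15 dequeues):
  [1] u=0 | in ⊥ | out [-3,1] | prev ⊥ | push {}
  [2] u=1 | in [-3,1] | out [-1,3] | prev ⊥ | push {0}
  [3] u=2 | in [-3,3] | out [-4,2] | prev ⊥ | push {}
  [4] u=3 | in ⊥ | out [0,0] | ==
  [5] u=4 | in [-4,2] | out [-4,2] | prev ⊥ | push {1}
  [6] u=0 | in [-1,3] | out [-3,1] | ==
  [7] u=1 | in [-4,2] | out [-2,4] | prev [-1,3] | push {0,2}
  [8] u=0 | in [-2,4] | out [-3,1] | ==
  [9] u=2 | in [-3,4] | out [-4,3] | prev [-4,2] | push {4}
  [10] u=4 | in [-4,3] | out [-4,3] | prev [-4,2] | push {1}
  [11] u=1 | in [-4,3] | out [-2,5] | prev [-2,4] | push {0,2}
  [12] u=0 | in [-2,5] | out [-3,1] | ==
  [13] u=2 | in [-3,5] | out [-4,4] | prev [-4,3] | push {4}
  [14] u=4 | in [-4,4] | out [-4,4] | prev [-4,3] | push {1}
  [15] u=1 | in [-4,4] | out [-2,5] | ==

Converged values:
  [0] [-3,1]
  [1] [-2,5]
  [2] [-4,4]
  [3] [0,0]
  [4] [-4,4]

[-2,5]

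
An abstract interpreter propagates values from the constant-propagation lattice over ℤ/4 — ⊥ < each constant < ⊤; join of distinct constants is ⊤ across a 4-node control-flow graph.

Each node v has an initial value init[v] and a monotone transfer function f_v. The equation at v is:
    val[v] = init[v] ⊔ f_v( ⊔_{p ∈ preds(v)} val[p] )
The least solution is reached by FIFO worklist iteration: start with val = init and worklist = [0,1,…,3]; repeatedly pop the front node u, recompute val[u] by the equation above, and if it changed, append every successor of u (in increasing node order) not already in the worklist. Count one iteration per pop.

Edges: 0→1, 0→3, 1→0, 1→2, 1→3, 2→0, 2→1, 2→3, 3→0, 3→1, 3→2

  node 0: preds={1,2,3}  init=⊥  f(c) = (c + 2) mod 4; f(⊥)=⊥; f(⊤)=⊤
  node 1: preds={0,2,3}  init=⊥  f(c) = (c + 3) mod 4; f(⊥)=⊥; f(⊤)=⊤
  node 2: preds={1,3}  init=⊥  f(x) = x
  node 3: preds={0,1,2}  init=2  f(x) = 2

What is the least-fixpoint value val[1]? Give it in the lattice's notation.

Worklist (7 pops):
  #1 pop 0: in=2 → 0 (was ⊥); enqueue []
  #2 pop 1: in=⊤ → ⊤ (was ⊥); enqueue [0]
  #3 pop 2: in=⊤ → ⊤ (was ⊥); enqueue [1]
  #4 pop 3: in=⊤ → 2 (no change)
  #5 pop 0: in=⊤ → ⊤ (was 0); enqueue [3]
  #6 pop 1: in=⊤ → ⊤ (no change)
  #7 pop 3: in=⊤ → 2 (no change)

Fixpoint:
  val[0] = ⊤
  val[1] = ⊤
  val[2] = ⊤
  val[3] = 2

⊤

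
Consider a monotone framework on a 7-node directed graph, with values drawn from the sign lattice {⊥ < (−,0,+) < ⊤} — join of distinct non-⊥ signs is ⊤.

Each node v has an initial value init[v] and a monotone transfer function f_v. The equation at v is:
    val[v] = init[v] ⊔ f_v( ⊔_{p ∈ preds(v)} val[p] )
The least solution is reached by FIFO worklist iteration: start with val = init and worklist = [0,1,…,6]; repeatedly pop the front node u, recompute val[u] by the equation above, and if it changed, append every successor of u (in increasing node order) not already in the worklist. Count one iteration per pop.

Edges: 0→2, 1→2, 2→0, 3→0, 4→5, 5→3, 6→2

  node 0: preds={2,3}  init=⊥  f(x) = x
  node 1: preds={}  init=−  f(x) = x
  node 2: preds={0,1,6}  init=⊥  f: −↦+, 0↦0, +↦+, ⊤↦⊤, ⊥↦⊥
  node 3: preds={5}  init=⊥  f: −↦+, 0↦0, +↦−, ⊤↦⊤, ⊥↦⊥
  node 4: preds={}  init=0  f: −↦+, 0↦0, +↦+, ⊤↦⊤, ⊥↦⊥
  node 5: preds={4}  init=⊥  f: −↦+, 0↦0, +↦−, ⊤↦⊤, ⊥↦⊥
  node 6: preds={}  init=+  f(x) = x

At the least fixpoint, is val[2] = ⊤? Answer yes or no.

Worklist (11 pops):
  #1 pop 0: in=⊥ → ⊥ (no change)
  #2 pop 1: in=⊥ → − (no change)
  #3 pop 2: in=⊤ → ⊤ (was ⊥); enqueue [0]
  #4 pop 3: in=⊥ → ⊥ (no change)
  #5 pop 4: in=⊥ → 0 (no change)
  #6 pop 5: in=0 → 0 (was ⊥); enqueue [3]
  #7 pop 6: in=⊥ → + (no change)
  #8 pop 0: in=⊤ → ⊤ (was ⊥); enqueue [2]
  #9 pop 3: in=0 → 0 (was ⊥); enqueue [0]
  #10 pop 2: in=⊤ → ⊤ (no change)
  #11 pop 0: in=⊤ → ⊤ (no change)

Fixpoint:
  val[0] = ⊤
  val[1] = −
  val[2] = ⊤
  val[3] = 0
  val[4] = 0
  val[5] = 0
  val[6] = +

yes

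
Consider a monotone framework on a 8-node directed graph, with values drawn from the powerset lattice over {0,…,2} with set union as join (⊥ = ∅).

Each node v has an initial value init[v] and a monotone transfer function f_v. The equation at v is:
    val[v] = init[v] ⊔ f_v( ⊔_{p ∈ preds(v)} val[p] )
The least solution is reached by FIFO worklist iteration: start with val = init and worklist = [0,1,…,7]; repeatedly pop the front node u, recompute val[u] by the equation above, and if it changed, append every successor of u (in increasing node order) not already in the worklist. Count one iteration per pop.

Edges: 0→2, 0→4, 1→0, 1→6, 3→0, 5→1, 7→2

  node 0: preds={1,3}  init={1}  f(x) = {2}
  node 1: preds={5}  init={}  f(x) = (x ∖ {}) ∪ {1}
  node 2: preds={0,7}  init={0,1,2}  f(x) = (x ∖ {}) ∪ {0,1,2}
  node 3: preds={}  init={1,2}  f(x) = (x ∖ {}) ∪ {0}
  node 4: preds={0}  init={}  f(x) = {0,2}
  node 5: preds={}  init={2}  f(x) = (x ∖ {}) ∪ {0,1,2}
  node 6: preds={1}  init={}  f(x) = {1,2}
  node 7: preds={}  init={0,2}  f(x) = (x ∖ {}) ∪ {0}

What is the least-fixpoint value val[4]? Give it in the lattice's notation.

{0,2}

Trace (12 dequeues):
  [1] u=0 | in {1,2} | out {1,2} | prev {1} | push {}
  [2] u=1 | in {2} | out {1,2} | prev {} | push {0}
  [3] u=2 | in {0,1,2} | out {0,1,2} | ==
  [4] u=3 | in {} | out {0,1,2} | prev {1,2} | push {}
  [5] u=4 | in {1,2} | out {0,2} | prev {} | push {}
  [6] u=5 | in {} | out {0,1,2} | prev {2} | push {1}
  [7] u=6 | in {1,2} | out {1,2} | prev {} | push {}
  [8] u=7 | in {} | out {0,2} | ==
  [9] u=0 | in {0,1,2} | out {1,2} | ==
  [10] u=1 | in {0,1,2} | out {0,1,2} | prev {1,2} | push {0,6}
  [11] u=0 | in {0,1,2} | out {1,2} | ==
  [12] u=6 | in {0,1,2} | out {1,2} | ==

Converged values:
  [0] {1,2}
  [1] {0,1,2}
  [2] {0,1,2}
  [3] {0,1,2}
  [4] {0,2}
  [5] {0,1,2}
  [6] {1,2}
  [7] {0,2}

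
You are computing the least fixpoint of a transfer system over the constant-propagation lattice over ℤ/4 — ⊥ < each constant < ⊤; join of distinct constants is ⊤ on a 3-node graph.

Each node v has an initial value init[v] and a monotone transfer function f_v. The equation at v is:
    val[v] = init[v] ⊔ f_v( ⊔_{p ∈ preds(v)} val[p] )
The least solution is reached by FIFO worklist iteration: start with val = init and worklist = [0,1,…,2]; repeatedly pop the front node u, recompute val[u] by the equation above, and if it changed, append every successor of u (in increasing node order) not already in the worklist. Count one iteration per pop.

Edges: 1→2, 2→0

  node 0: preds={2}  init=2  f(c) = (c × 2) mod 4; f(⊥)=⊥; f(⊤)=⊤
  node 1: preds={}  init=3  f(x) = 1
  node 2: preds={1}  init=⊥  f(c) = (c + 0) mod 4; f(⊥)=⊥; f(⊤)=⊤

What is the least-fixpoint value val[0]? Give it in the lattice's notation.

Iteration log — 4 steps:
  step 1. node 0  ⊔preds=⊥  new=2  stable
  step 2. node 1  ⊔preds=⊥  new=⊤  old=3  +wl: 
  step 3. node 2  ⊔preds=⊤  new=⊤  old=⊥  +wl: 0
  step 4. node 0  ⊔preds=⊤  new=⊤  old=2  +wl: 

Least fixpoint reached:
  node 0: ⊤
  node 1: ⊤
  node 2: ⊤

⊤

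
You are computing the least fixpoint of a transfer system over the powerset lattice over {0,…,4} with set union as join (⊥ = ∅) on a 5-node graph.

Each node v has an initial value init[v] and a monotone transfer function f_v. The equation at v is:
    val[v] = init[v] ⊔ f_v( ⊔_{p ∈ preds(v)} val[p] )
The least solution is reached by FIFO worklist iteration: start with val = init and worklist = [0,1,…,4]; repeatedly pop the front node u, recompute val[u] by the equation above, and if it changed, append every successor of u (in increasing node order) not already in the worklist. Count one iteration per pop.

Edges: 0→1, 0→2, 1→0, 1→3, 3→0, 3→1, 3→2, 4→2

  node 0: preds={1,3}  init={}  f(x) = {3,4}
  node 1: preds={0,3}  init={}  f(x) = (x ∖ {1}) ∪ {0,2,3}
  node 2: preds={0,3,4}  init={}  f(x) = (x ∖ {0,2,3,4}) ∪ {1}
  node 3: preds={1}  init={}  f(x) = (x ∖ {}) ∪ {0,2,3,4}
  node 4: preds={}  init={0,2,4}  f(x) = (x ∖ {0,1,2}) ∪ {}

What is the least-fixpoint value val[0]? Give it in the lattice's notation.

Iteration log — 8 steps:
  step 1. node 0  ⊔preds={}  new={3,4}  old={}  +wl: 
  step 2. node 1  ⊔preds={3,4}  new={0,2,3,4}  old={}  +wl: 0
  step 3. node 2  ⊔preds={0,2,3,4}  new={1}  old={}  +wl: 
  step 4. node 3  ⊔preds={0,2,3,4}  new={0,2,3,4}  old={}  +wl: 1,2
  step 5. node 4  ⊔preds={}  new={0,2,4}  stable
  step 6. node 0  ⊔preds={0,2,3,4}  new={3,4}  stable
  step 7. node 1  ⊔preds={0,2,3,4}  new={0,2,3,4}  stable
  step 8. node 2  ⊔preds={0,2,3,4}  new={1}  stable

Least fixpoint reached:
  node 0: {3,4}
  node 1: {0,2,3,4}
  node 2: {1}
  node 3: {0,2,3,4}
  node 4: {0,2,4}

{3,4}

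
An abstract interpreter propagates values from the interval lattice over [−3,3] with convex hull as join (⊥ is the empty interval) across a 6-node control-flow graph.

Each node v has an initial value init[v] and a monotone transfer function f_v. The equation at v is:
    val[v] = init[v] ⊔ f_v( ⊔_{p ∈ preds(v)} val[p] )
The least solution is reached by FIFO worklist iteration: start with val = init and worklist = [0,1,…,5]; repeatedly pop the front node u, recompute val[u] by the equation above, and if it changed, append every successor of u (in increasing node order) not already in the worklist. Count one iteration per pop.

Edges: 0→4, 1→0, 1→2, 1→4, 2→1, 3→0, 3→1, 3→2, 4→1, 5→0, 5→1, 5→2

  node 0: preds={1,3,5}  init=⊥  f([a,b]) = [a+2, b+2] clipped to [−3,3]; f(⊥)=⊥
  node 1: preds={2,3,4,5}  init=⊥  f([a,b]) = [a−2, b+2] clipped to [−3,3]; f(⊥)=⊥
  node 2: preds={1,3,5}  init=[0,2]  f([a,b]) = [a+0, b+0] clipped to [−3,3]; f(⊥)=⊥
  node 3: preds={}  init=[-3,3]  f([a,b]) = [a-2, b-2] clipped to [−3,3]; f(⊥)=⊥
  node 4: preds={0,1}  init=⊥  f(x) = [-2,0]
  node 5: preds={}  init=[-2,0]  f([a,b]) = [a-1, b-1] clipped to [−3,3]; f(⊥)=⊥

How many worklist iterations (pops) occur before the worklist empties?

Iteration log — 8 steps:
  step 1. node 0  ⊔preds=[-3,3]  new=[-1,3]  old=⊥  +wl: 
  step 2. node 1  ⊔preds=[-3,3]  new=[-3,3]  old=⊥  +wl: 0
  step 3. node 2  ⊔preds=[-3,3]  new=[-3,3]  old=[0,2]  +wl: 1
  step 4. node 3  ⊔preds=⊥  new=[-3,3]  stable
  step 5. node 4  ⊔preds=[-3,3]  new=[-2,0]  old=⊥  +wl: 
  step 6. node 5  ⊔preds=⊥  new=[-2,0]  stable
  step 7. node 0  ⊔preds=[-3,3]  new=[-1,3]  stable
  step 8. node 1  ⊔preds=[-3,3]  new=[-3,3]  stable

Least fixpoint reached:
  node 0: [-1,3]
  node 1: [-3,3]
  node 2: [-3,3]
  node 3: [-3,3]
  node 4: [-2,0]
  node 5: [-2,0]

8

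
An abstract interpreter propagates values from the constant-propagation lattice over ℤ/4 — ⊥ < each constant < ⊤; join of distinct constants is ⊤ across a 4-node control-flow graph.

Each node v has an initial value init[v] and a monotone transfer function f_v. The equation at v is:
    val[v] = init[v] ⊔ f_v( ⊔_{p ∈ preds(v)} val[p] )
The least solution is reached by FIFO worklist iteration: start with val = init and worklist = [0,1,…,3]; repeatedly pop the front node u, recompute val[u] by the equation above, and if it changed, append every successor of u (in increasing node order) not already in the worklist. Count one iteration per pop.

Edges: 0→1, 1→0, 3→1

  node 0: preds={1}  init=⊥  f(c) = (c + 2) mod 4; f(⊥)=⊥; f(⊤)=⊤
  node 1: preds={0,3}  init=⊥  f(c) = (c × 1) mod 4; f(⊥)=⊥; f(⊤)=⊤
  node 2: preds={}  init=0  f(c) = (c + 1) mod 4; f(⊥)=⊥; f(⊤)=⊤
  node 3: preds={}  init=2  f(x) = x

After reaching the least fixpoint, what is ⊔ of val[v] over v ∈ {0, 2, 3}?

⊤

Worklist (8 pops):
  #1 pop 0: in=⊥ → ⊥ (no change)
  #2 pop 1: in=2 → 2 (was ⊥); enqueue [0]
  #3 pop 2: in=⊥ → 0 (no change)
  #4 pop 3: in=⊥ → 2 (no change)
  #5 pop 0: in=2 → 0 (was ⊥); enqueue [1]
  #6 pop 1: in=⊤ → ⊤ (was 2); enqueue [0]
  #7 pop 0: in=⊤ → ⊤ (was 0); enqueue [1]
  #8 pop 1: in=⊤ → ⊤ (no change)

Fixpoint:
  val[0] = ⊤
  val[1] = ⊤
  val[2] = 0
  val[3] = 2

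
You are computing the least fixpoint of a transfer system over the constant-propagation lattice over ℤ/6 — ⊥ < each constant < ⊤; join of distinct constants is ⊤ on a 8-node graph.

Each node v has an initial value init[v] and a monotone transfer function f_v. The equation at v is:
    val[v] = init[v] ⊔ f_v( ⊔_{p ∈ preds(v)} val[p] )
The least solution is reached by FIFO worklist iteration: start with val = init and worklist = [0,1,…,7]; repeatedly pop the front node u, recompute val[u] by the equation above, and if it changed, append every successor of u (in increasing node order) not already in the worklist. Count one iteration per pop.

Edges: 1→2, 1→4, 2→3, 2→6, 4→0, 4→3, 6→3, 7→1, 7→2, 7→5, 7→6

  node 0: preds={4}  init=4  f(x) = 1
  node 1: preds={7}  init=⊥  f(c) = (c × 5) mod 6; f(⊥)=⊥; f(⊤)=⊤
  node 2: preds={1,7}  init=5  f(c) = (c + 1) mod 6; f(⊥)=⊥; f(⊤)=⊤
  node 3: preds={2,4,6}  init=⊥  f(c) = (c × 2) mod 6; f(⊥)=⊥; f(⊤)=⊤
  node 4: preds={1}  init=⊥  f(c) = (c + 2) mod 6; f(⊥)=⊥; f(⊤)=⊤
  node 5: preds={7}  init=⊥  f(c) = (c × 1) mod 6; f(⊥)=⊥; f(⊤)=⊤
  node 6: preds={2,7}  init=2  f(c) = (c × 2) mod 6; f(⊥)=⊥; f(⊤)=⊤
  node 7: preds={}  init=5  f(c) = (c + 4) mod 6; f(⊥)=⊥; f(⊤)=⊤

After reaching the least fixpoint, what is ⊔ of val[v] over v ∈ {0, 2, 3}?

⊤

Iteration log — 10 steps:
  step 1. node 0  ⊔preds=⊥  new=⊤  old=4  +wl: 
  step 2. node 1  ⊔preds=5  new=1  old=⊥  +wl: 
  step 3. node 2  ⊔preds=⊤  new=⊤  old=5  +wl: 
  step 4. node 3  ⊔preds=⊤  new=⊤  old=⊥  +wl: 
  step 5. node 4  ⊔preds=1  new=3  old=⊥  +wl: 0,3
  step 6. node 5  ⊔preds=5  new=5  old=⊥  +wl: 
  step 7. node 6  ⊔preds=⊤  new=⊤  old=2  +wl: 
  step 8. node 7  ⊔preds=⊥  new=5  stable
  step 9. node 0  ⊔preds=3  new=⊤  stable
  step 10. node 3  ⊔preds=⊤  new=⊤  stable

Least fixpoint reached:
  node 0: ⊤
  node 1: 1
  node 2: ⊤
  node 3: ⊤
  node 4: 3
  node 5: 5
  node 6: ⊤
  node 7: 5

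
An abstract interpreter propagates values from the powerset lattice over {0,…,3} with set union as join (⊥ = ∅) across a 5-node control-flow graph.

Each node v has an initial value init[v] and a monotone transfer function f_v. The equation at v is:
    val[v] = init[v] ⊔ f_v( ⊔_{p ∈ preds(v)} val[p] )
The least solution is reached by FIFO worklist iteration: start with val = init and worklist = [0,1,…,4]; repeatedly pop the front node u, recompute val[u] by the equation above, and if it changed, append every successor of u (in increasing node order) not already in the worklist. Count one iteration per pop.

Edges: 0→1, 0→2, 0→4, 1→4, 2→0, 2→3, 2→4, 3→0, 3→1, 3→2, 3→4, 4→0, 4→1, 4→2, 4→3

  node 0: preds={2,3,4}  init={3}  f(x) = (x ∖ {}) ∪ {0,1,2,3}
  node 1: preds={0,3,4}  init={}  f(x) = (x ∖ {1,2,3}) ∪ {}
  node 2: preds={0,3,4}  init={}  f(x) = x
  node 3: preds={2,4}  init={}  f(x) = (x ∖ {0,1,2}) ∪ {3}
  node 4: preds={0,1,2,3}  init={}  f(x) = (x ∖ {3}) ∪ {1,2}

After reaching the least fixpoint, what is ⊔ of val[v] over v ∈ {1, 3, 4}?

{0,1,2,3}

Worklist (9 pops):
  #1 pop 0: in={} → {0,1,2,3} (was {3}); enqueue []
  #2 pop 1: in={0,1,2,3} → {0} (was {}); enqueue []
  #3 pop 2: in={0,1,2,3} → {0,1,2,3} (was {}); enqueue [0]
  #4 pop 3: in={0,1,2,3} → {3} (was {}); enqueue [1,2]
  #5 pop 4: in={0,1,2,3} → {0,1,2} (was {}); enqueue [3]
  #6 pop 0: in={0,1,2,3} → {0,1,2,3} (no change)
  #7 pop 1: in={0,1,2,3} → {0} (no change)
  #8 pop 2: in={0,1,2,3} → {0,1,2,3} (no change)
  #9 pop 3: in={0,1,2,3} → {3} (no change)

Fixpoint:
  val[0] = {0,1,2,3}
  val[1] = {0}
  val[2] = {0,1,2,3}
  val[3] = {3}
  val[4] = {0,1,2}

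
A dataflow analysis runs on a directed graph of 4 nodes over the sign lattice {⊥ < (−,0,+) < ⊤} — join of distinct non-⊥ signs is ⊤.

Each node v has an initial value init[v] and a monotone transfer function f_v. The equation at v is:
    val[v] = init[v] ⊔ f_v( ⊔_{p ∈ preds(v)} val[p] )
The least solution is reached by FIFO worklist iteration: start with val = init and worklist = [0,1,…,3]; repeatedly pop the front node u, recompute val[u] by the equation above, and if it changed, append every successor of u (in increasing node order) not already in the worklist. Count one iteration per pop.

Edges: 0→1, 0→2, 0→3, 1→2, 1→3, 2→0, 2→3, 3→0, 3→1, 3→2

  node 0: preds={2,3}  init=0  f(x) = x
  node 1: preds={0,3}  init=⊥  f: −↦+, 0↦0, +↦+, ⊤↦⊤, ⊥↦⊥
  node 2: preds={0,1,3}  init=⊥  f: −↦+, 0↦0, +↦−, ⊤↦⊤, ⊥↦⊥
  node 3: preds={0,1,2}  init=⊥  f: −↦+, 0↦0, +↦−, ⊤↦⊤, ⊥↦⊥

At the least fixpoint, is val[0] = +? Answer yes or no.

Trace (7 dequeues):
  [1] u=0 | in ⊥ | out 0 | ==
  [2] u=1 | in 0 | out 0 | prev ⊥ | push {}
  [3] u=2 | in 0 | out 0 | prev ⊥ | push {0}
  [4] u=3 | in 0 | out 0 | prev ⊥ | push {1,2}
  [5] u=0 | in 0 | out 0 | ==
  [6] u=1 | in 0 | out 0 | ==
  [7] u=2 | in 0 | out 0 | ==

Converged values:
  [0] 0
  [1] 0
  [2] 0
  [3] 0

no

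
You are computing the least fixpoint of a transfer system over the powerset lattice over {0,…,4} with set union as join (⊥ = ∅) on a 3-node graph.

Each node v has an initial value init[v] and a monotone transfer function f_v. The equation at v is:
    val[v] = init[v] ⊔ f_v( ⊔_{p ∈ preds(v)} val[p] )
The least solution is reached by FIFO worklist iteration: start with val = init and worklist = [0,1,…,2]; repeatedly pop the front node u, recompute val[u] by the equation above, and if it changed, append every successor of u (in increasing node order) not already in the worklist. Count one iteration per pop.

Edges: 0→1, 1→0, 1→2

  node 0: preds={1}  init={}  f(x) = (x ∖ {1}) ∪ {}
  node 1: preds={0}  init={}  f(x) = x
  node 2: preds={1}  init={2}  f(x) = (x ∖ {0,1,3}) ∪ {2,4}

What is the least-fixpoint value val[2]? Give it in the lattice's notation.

{2,4}

Worklist (3 pops):
  #1 pop 0: in={} → {} (no change)
  #2 pop 1: in={} → {} (no change)
  #3 pop 2: in={} → {2,4} (was {2}); enqueue []

Fixpoint:
  val[0] = {}
  val[1] = {}
  val[2] = {2,4}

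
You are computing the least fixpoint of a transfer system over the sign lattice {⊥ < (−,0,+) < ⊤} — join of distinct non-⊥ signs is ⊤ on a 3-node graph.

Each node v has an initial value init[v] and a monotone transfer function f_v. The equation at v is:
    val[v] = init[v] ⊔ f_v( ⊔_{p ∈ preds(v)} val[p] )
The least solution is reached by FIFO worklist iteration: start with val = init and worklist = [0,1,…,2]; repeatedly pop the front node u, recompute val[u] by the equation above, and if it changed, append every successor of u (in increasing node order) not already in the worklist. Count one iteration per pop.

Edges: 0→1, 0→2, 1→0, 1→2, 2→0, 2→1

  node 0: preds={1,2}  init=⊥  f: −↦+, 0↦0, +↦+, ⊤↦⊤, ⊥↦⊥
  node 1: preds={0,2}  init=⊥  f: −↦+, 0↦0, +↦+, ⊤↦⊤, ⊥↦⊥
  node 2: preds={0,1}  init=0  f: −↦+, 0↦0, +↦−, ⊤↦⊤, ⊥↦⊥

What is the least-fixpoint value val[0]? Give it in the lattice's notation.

Trace (4 dequeues):
  [1] u=0 | in 0 | out 0 | prev ⊥ | push {}
  [2] u=1 | in 0 | out 0 | prev ⊥ | push {0}
  [3] u=2 | in 0 | out 0 | ==
  [4] u=0 | in 0 | out 0 | ==

Converged values:
  [0] 0
  [1] 0
  [2] 0

0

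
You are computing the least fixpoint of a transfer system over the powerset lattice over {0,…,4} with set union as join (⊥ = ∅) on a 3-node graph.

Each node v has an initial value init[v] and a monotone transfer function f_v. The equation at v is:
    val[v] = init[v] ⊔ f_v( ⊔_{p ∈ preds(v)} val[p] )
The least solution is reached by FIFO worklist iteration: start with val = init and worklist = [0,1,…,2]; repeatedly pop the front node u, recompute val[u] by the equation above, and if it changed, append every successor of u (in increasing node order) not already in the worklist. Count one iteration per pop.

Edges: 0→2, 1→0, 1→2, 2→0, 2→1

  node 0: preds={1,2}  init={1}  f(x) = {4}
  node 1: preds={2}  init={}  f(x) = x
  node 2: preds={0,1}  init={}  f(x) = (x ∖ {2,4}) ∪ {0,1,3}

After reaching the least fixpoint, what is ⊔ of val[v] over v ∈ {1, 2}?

Trace (7 dequeues):
  [1] u=0 | in {} | out {1,4} | prev {1} | push {}
  [2] u=1 | in {} | out {} | ==
  [3] u=2 | in {1,4} | out {0,1,3} | prev {} | push {0,1}
  [4] u=0 | in {0,1,3} | out {1,4} | ==
  [5] u=1 | in {0,1,3} | out {0,1,3} | prev {} | push {0,2}
  [6] u=0 | in {0,1,3} | out {1,4} | ==
  [7] u=2 | in {0,1,3,4} | out {0,1,3} | ==

Converged values:
  [0] {1,4}
  [1] {0,1,3}
  [2] {0,1,3}

{0,1,3}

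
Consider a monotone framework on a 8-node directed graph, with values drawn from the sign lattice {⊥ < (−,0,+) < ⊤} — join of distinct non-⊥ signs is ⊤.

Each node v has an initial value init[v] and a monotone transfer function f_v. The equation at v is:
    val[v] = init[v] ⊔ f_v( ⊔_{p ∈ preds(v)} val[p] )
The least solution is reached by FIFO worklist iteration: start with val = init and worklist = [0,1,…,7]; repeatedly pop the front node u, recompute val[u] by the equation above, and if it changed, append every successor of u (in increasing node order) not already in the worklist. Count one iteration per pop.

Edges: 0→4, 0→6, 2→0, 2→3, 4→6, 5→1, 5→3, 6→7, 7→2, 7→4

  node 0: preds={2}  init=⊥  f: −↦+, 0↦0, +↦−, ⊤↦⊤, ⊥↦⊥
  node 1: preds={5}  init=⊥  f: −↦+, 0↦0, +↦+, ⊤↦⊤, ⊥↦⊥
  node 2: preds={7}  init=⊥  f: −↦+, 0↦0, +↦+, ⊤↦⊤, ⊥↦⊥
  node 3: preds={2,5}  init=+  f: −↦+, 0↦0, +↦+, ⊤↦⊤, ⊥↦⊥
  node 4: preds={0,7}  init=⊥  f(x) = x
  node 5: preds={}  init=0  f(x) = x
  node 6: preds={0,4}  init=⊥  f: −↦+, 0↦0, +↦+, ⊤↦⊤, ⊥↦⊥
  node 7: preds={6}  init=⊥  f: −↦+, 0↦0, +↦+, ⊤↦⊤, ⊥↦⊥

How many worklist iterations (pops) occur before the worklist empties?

8

Worklist (8 pops):
  #1 pop 0: in=⊥ → ⊥ (no change)
  #2 pop 1: in=0 → 0 (was ⊥); enqueue []
  #3 pop 2: in=⊥ → ⊥ (no change)
  #4 pop 3: in=0 → ⊤ (was +); enqueue []
  #5 pop 4: in=⊥ → ⊥ (no change)
  #6 pop 5: in=⊥ → 0 (no change)
  #7 pop 6: in=⊥ → ⊥ (no change)
  #8 pop 7: in=⊥ → ⊥ (no change)

Fixpoint:
  val[0] = ⊥
  val[1] = 0
  val[2] = ⊥
  val[3] = ⊤
  val[4] = ⊥
  val[5] = 0
  val[6] = ⊥
  val[7] = ⊥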